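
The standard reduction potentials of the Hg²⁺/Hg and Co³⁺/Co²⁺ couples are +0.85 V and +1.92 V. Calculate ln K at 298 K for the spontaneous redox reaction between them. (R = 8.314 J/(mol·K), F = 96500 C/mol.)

E°_cell = +1.92 − (+0.85) = 1.07 V, with n = 2 electrons transferred.
At equilibrium E = 0, so the Nernst equation gives ln K = nFE°/RT = (2)(96500)(1.07)/((8.314)(298)) = 83.35.

ln K = 83.4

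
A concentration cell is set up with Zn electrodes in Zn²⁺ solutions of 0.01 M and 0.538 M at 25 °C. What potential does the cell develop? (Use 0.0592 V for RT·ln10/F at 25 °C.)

0.051 V

Both half-cells are Zn²⁺/Zn, so E°_cell = 0. The concentrated side is the cathode; the cell reaction moves Zn²⁺ from high to low concentration with n = 2.
Q = [Zn²⁺]_dilute/[Zn²⁺]_conc = 0.01/0.538 = 0.0186.
E = 0 − (0.0592/2) log Q = −(0.0592/2)(-1.731) = 0.0512 V.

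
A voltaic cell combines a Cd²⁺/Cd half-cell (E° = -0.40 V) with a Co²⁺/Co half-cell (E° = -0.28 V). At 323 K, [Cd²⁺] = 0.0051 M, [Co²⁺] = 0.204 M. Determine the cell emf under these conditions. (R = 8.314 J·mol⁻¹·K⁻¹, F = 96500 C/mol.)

The Co²⁺/Co couple has the higher reduction potential and acts as the cathode, so E°_cell = -0.28 − (-0.40) = 0.12 V.
Balancing electrons gives n = 2; the reaction quotient is Q = [Cd²⁺]/[Co²⁺] = 0.0250.
E = E° − (RT/nF) ln Q = 0.12 − (8.314×323)/(2×96500) × (-3.689) = 0.120 + 0.051 = 0.171 V.

0.171 V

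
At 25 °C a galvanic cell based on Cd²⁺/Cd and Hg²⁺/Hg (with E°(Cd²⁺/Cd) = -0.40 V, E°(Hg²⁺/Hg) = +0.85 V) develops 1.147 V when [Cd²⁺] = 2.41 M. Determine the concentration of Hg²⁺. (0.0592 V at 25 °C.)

8 × 10^-4 M

From the Nernst equation, log Q = n(E° − E)/0.0592 = 2(1.25 − 1.147)/0.0592 = 3.480, so Q = 3020.
With Q = [Cd²⁺]/[Hg²⁺] and the known concentrations, [Hg²⁺] in the denominator gives [Hg²⁺] = 8 × 10^-4 M.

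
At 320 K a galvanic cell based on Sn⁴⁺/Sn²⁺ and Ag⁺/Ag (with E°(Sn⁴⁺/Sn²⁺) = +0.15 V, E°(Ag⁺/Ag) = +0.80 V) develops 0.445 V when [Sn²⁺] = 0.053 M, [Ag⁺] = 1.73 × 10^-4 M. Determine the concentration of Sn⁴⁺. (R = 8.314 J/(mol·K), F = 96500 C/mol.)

From the Nernst equation, ln Q = nF(E° − E)/RT = 2×96500×(0.65 − 0.445)/(8.314×320) = 14.871, so Q = 2.87 × 10^6.
With Q = [Sn⁴⁺]/([Sn²⁺]·[Ag⁺]^2) and the known concentrations, [Sn⁴⁺] in the numerator gives [Sn⁴⁺] = 0.0046 M.

0.0046 M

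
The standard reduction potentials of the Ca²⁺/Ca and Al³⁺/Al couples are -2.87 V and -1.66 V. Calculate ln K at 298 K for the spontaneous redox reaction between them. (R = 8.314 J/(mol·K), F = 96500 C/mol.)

ln K = 282.8

E°_cell = -1.66 − (-2.87) = 1.21 V, with n = 6 electrons transferred.
At equilibrium E = 0, so the Nernst equation gives ln K = nFE°/RT = (6)(96500)(1.21)/((8.314)(298)) = 282.77.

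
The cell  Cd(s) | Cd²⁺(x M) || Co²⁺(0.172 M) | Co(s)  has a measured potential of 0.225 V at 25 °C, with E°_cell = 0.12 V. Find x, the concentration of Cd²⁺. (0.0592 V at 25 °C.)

From the Nernst equation, log Q = n(E° − E)/0.0592 = 2(0.12 − 0.225)/0.0592 = -3.547, so Q = 2.84 × 10^-4.
With Q = [Cd²⁺]/[Co²⁺] and the known concentrations, [Cd²⁺] in the numerator gives [Cd²⁺] = 4.9 × 10^-5 M.

4.9 × 10^-5 M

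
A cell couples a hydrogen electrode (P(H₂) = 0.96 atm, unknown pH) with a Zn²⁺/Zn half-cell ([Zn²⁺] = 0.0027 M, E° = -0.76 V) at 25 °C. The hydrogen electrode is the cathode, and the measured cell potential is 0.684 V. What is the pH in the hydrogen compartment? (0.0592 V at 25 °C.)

E°_cell = 0.76 V and n = 2.
log Q = n(E° − E)/0.0592 = 2×(0.76 − 0.684)/0.0592 = 2.568.
With Q = [Zn²⁺]·P(H₂) / [H⁺]^2, solving for [H⁺] gives log[H⁺] = -2.577, so pH = 2.58.

pH = 2.58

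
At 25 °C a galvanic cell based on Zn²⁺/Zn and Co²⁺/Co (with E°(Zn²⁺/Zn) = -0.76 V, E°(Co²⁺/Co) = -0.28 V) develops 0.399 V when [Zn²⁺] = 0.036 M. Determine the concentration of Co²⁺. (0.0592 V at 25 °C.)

6.6 × 10^-5 M

From the Nernst equation, log Q = n(E° − E)/0.0592 = 2(0.48 − 0.399)/0.0592 = 2.736, so Q = 545.
With Q = [Zn²⁺]/[Co²⁺] and the known concentrations, [Co²⁺] in the denominator gives [Co²⁺] = 6.6 × 10^-5 M.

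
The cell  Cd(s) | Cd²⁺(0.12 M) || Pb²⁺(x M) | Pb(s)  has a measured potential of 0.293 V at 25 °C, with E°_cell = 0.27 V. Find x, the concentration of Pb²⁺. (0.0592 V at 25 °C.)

0.72 M

From the Nernst equation, log Q = n(E° − E)/0.0592 = 2(0.27 − 0.293)/0.0592 = -0.777, so Q = 0.167.
With Q = [Cd²⁺]/[Pb²⁺] and the known concentrations, [Pb²⁺] in the denominator gives [Pb²⁺] = 0.72 M.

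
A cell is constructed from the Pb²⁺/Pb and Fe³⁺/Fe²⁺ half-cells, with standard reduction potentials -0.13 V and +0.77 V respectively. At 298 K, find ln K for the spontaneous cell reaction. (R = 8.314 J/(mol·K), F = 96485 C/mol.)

E°_cell = +0.77 − (-0.13) = 0.90 V, with n = 2 electrons transferred.
At equilibrium E = 0, so the Nernst equation gives ln K = nFE°/RT = (2)(96485)(0.90)/((8.314)(298)) = 70.10.

ln K = 70.1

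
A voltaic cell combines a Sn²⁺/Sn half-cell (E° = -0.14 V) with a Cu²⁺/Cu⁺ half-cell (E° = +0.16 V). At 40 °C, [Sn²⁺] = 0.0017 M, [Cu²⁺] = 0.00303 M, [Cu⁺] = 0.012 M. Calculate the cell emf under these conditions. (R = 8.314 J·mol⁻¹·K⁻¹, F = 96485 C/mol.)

The Cu²⁺/Cu⁺ couple has the higher reduction potential and acts as the cathode, so E°_cell = +0.16 − (-0.14) = 0.30 V.
Balancing electrons gives n = 2; the reaction quotient is Q = [Sn²⁺]·[Cu⁺]^2/[Cu²⁺]^2 = 0.0267.
E = E° − (RT/nF) ln Q = 0.30 − (8.314×313)/(2×96485) × (-3.624) = 0.300 + 0.049 = 0.349 V.

0.349 V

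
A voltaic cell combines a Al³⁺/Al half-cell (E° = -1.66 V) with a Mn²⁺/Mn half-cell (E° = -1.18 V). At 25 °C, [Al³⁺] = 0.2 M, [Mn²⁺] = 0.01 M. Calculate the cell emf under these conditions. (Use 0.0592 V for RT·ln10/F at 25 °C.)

0.435 V

The Mn²⁺/Mn couple has the higher reduction potential and acts as the cathode, so E°_cell = -1.18 − (-1.66) = 0.48 V.
Balancing electrons gives n = 6; the reaction quotient is Q = [Al³⁺]^2/[Mn²⁺]^3 = 4 × 10^4.
At 25 °C, E = E° − (0.0592/n) log Q = 0.48 − (0.0592/6)(4.602) = 0.480 − 0.045 = 0.435 V.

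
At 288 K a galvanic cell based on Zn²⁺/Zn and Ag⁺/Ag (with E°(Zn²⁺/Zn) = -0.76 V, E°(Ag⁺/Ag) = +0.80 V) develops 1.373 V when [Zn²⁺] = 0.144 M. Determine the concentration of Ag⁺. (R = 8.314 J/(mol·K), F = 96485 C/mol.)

2 × 10^-4 M

From the Nernst equation, ln Q = nF(E° − E)/RT = 2×96485×(1.56 − 1.373)/(8.314×288) = 15.071, so Q = 3.51 × 10^6.
With Q = [Zn²⁺]/[Ag⁺]^2 and the known concentrations, [Ag⁺]^2 in the denominator gives [Ag⁺] = 2 × 10^-4 M.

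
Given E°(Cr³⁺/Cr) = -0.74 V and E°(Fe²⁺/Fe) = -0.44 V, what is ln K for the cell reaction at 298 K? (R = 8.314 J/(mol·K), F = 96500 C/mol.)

E°_cell = -0.44 − (-0.74) = 0.30 V, with n = 6 electrons transferred.
At equilibrium E = 0, so the Nernst equation gives ln K = nFE°/RT = (6)(96500)(0.30)/((8.314)(298)) = 70.11.

ln K = 70.1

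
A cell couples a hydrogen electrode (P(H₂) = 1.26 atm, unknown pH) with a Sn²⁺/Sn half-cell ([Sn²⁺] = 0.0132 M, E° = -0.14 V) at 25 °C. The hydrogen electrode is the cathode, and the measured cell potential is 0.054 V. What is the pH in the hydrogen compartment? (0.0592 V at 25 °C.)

E°_cell = 0.14 V and n = 2.
log Q = n(E° − E)/0.0592 = 2×(0.14 − 0.054)/0.0592 = 2.905.
With Q = [Sn²⁺]·P(H₂) / [H⁺]^2, solving for [H⁺] gives log[H⁺] = -2.342, so pH = 2.34.

pH = 2.34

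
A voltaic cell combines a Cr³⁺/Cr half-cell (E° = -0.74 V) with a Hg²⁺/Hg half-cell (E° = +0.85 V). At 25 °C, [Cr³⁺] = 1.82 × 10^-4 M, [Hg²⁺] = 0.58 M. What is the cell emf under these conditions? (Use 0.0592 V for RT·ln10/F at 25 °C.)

The Hg²⁺/Hg couple has the higher reduction potential and acts as the cathode, so E°_cell = +0.85 − (-0.74) = 1.59 V.
Balancing electrons gives n = 6; the reaction quotient is Q = [Cr³⁺]^2/[Hg²⁺]^3 = 1.7 × 10^-7.
At 25 °C, E = E° − (0.0592/n) log Q = 1.59 − (0.0592/6)(-6.770) = 1.590 + 0.067 = 1.657 V.

1.66 V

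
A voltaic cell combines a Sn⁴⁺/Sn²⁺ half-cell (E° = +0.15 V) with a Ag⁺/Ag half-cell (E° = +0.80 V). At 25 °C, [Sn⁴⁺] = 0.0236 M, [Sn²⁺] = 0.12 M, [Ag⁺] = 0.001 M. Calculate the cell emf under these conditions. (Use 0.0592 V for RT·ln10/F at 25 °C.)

The Ag⁺/Ag couple has the higher reduction potential and acts as the cathode, so E°_cell = +0.80 − (+0.15) = 0.65 V.
Balancing electrons gives n = 2; the reaction quotient is Q = [Sn⁴⁺]/([Sn²⁺]·[Ag⁺]^2) = 1.97 × 10^5.
At 25 °C, E = E° − (0.0592/n) log Q = 0.65 − (0.0592/2)(5.294) = 0.650 − 0.157 = 0.493 V.

0.493 V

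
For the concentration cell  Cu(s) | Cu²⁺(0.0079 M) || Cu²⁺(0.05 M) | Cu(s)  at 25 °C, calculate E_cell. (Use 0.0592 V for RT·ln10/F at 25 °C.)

0.024 V

Both half-cells are Cu²⁺/Cu, so E°_cell = 0. The concentrated side is the cathode; the cell reaction moves Cu²⁺ from high to low concentration with n = 2.
Q = [Cu²⁺]_dilute/[Cu²⁺]_conc = 0.0079/0.05 = 0.158.
E = 0 − (0.0592/2) log Q = −(0.0592/2)(-0.801) = 0.0237 V.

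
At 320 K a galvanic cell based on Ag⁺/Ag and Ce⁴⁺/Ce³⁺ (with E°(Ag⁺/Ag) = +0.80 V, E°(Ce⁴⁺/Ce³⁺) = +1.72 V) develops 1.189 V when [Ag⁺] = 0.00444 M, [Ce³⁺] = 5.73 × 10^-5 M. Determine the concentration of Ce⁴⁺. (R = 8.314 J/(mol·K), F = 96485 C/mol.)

From the Nernst equation, ln Q = nF(E° − E)/RT = 1×96485×(0.92 − 1.189)/(8.314×320) = -9.756, so Q = 5.8 × 10^-5.
With Q = [Ag⁺]·[Ce³⁺]/[Ce⁴⁺] and the known concentrations, [Ce⁴⁺] in the denominator gives [Ce⁴⁺] = 0.0044 M.

0.0044 M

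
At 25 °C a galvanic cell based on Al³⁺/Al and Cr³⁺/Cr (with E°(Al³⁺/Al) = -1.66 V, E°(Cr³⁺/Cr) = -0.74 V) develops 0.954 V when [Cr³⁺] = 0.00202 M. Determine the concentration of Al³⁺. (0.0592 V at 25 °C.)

3.8 × 10^-5 M

From the Nernst equation, log Q = n(E° − E)/0.0592 = 3(0.92 − 0.954)/0.0592 = -1.723, so Q = 0.0189.
With Q = [Al³⁺]/[Cr³⁺] and the known concentrations, [Al³⁺] in the numerator gives [Al³⁺] = 3.8 × 10^-5 M.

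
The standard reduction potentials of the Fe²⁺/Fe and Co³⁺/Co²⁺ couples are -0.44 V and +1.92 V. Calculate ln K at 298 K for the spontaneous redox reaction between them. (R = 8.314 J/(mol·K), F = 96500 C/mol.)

ln K = 183.8

E°_cell = +1.92 − (-0.44) = 2.36 V, with n = 2 electrons transferred.
At equilibrium E = 0, so the Nernst equation gives ln K = nFE°/RT = (2)(96500)(2.36)/((8.314)(298)) = 183.84.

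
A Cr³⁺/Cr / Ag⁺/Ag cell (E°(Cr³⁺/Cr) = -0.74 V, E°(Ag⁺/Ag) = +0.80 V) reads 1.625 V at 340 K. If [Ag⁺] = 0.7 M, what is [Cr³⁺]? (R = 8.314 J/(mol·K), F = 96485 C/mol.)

5.7 × 10^-5 M

From the Nernst equation, ln Q = nF(E° − E)/RT = 3×96485×(1.54 − 1.625)/(8.314×340) = -8.704, so Q = 1.66 × 10^-4.
With Q = [Cr³⁺]/[Ag⁺]^3 and the known concentrations, [Cr³⁺] in the numerator gives [Cr³⁺] = 5.7 × 10^-5 M.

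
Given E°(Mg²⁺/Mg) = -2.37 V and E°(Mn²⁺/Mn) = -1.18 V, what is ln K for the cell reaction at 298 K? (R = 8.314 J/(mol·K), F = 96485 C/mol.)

E°_cell = -1.18 − (-2.37) = 1.19 V, with n = 2 electrons transferred.
At equilibrium E = 0, so the Nernst equation gives ln K = nFE°/RT = (2)(96485)(1.19)/((8.314)(298)) = 92.69.

ln K = 92.7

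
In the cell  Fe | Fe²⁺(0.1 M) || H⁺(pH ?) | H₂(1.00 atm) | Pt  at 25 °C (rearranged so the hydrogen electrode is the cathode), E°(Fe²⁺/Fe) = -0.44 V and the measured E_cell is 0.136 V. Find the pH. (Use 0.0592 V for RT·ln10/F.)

pH = 5.64

E°_cell = 0.44 V and n = 2.
log Q = n(E° − E)/0.0592 = 2×(0.44 − 0.136)/0.0592 = 10.270.
With Q = [Fe²⁺]·P(H₂) / [H⁺]^2, solving for [H⁺] gives log[H⁺] = -5.635, so pH = 5.64.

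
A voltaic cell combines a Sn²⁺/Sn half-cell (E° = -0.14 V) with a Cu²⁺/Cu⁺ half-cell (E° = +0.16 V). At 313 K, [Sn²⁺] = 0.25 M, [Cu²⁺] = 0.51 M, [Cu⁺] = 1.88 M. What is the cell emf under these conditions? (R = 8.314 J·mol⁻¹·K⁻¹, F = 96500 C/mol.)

The Cu²⁺/Cu⁺ couple has the higher reduction potential and acts as the cathode, so E°_cell = +0.16 − (-0.14) = 0.30 V.
Balancing electrons gives n = 2; the reaction quotient is Q = [Sn²⁺]·[Cu⁺]^2/[Cu²⁺]^2 = 3.40.
E = E° − (RT/nF) ln Q = 0.30 − (8.314×313)/(2×96500) × (1.223) = 0.300 − 0.016 = 0.284 V.

0.284 V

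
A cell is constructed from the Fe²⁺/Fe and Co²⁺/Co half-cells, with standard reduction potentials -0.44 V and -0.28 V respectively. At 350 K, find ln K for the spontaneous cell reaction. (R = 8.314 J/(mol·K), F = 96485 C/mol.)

ln K = 10.6

E°_cell = -0.28 − (-0.44) = 0.16 V, with n = 2 electrons transferred.
At equilibrium E = 0, so the Nernst equation gives ln K = nFE°/RT = (2)(96485)(0.16)/((8.314)(350)) = 10.61.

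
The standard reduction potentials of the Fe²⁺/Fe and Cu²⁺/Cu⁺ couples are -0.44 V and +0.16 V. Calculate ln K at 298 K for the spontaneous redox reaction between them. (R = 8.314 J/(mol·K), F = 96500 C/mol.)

ln K = 46.7

E°_cell = +0.16 − (-0.44) = 0.60 V, with n = 2 electrons transferred.
At equilibrium E = 0, so the Nernst equation gives ln K = nFE°/RT = (2)(96500)(0.60)/((8.314)(298)) = 46.74.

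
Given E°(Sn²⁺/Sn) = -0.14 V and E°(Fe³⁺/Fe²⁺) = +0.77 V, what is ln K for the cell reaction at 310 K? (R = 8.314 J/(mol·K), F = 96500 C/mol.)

ln K = 68.1

E°_cell = +0.77 − (-0.14) = 0.91 V, with n = 2 electrons transferred.
At equilibrium E = 0, so the Nernst equation gives ln K = nFE°/RT = (2)(96500)(0.91)/((8.314)(310)) = 68.14.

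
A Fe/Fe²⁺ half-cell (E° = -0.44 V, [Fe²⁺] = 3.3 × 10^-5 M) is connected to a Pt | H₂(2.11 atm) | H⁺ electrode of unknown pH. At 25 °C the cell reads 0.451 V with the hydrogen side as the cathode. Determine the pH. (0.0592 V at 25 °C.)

E°_cell = 0.44 V and n = 2.
log Q = n(E° − E)/0.0592 = 2×(0.44 − 0.451)/0.0592 = -0.372.
With Q = [Fe²⁺]·P(H₂) / [H⁺]^2, solving for [H⁺] gives log[H⁺] = -1.893, so pH = 1.89.

pH = 1.89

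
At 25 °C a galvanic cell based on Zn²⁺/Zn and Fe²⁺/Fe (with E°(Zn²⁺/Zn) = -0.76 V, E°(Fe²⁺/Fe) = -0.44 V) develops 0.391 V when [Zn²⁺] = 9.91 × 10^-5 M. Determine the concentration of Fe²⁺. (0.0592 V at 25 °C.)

0.025 M

From the Nernst equation, log Q = n(E° − E)/0.0592 = 2(0.32 − 0.391)/0.0592 = -2.399, so Q = 0.00399.
With Q = [Zn²⁺]/[Fe²⁺] and the known concentrations, [Fe²⁺] in the denominator gives [Fe²⁺] = 0.025 M.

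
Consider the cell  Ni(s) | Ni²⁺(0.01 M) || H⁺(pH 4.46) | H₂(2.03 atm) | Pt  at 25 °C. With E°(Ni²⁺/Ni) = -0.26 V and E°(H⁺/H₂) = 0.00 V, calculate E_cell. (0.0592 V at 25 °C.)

0.046 V

The hydrogen couple is the cathode, so E°_cell = 0.26 V; n = 2.
[H⁺] = 10^(−4.46) = 3.5 × 10^-5 M, and Q = [Ni²⁺]·P(H₂) / [H⁺]^2 = 1.69 × 10^7.
E = E° − (0.0592/2) log Q = 0.26 − (0.0592/2)(7.227) = 0.046 V.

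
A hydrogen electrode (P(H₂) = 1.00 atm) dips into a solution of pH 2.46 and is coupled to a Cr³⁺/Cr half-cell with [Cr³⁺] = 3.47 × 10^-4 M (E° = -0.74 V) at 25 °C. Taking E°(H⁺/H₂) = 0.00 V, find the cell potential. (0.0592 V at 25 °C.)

The hydrogen couple is the cathode, so E°_cell = 0.74 V; n = 6.
[H⁺] = 10^(−2.46) = 0.0035 M, and Q = [Cr³⁺]^2·P(H₂)^3 / [H⁺]^6 = 6.93 × 10^7.
E = E° − (0.0592/6) log Q = 0.74 − (0.0592/6)(7.841) = 0.663 V.

0.66 V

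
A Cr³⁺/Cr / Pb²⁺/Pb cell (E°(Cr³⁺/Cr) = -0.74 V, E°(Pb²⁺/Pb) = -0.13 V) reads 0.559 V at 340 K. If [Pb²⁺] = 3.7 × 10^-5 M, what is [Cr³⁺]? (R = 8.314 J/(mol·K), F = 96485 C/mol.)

From the Nernst equation, ln Q = nF(E° − E)/RT = 6×96485×(0.61 − 0.559)/(8.314×340) = 10.445, so Q = 3.44 × 10^4.
With Q = [Cr³⁺]^2/[Pb²⁺]^3 and the known concentrations, [Cr³⁺]^2 in the numerator gives [Cr³⁺] = 4.2 × 10^-5 M.

4.2 × 10^-5 M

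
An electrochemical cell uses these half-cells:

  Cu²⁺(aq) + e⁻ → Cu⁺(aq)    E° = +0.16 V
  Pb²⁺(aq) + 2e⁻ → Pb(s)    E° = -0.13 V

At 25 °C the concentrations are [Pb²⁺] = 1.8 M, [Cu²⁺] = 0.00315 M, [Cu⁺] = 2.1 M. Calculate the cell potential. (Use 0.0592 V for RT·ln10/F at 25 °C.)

The Cu²⁺/Cu⁺ couple has the higher reduction potential and acts as the cathode, so E°_cell = +0.16 − (-0.13) = 0.29 V.
Balancing electrons gives n = 2; the reaction quotient is Q = [Pb²⁺]·[Cu⁺]^2/[Cu²⁺]^2 = 8 × 10^5.
At 25 °C, E = E° − (0.0592/n) log Q = 0.29 − (0.0592/2)(5.903) = 0.290 − 0.175 = 0.115 V.

0.115 V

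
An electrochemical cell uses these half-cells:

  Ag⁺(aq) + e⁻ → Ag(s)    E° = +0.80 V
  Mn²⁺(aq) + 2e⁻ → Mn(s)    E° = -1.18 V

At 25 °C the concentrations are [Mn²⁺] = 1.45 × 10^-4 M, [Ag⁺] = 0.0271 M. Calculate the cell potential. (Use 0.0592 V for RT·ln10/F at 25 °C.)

2.00 V

The Ag⁺/Ag couple has the higher reduction potential and acts as the cathode, so E°_cell = +0.80 − (-1.18) = 1.98 V.
Balancing electrons gives n = 2; the reaction quotient is Q = [Mn²⁺]/[Ag⁺]^2 = 0.197.
At 25 °C, E = E° − (0.0592/n) log Q = 1.98 − (0.0592/2)(-0.705) = 1.980 + 0.021 = 2.001 V.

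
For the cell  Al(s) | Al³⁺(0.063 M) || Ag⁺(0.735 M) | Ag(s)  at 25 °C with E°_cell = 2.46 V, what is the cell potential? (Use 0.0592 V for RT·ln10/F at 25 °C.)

2.48 V

Balancing electrons gives n = 3; the reaction quotient is Q = [Al³⁺]/[Ag⁺]^3 = 0.159.
At 25 °C, E = E° − (0.0592/n) log Q = 2.46 − (0.0592/3)(-0.800) = 2.460 + 0.016 = 2.476 V.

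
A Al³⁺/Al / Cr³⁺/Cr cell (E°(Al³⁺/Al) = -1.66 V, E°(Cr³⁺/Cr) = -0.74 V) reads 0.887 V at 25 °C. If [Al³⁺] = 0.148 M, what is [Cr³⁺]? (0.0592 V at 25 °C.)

From the Nernst equation, log Q = n(E° − E)/0.0592 = 3(0.92 − 0.887)/0.0592 = 1.672, so Q = 47.0.
With Q = [Al³⁺]/[Cr³⁺] and the known concentrations, [Cr³⁺] in the denominator gives [Cr³⁺] = 0.0031 M.

0.0031 M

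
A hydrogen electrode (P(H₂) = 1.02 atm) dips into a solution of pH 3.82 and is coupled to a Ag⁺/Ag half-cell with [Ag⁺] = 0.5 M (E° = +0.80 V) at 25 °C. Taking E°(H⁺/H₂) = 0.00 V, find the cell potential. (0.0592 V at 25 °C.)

The Ag⁺/Ag couple is the cathode, so E°_cell = 0.80 V; n = 2.
[H⁺] = 10^(−3.82) = 1.5 × 10^-4 M, and Q = [H⁺]^2 / ([Ag⁺]^2·P(H₂)) = 8.98 × 10^-8.
E = E° − (0.0592/2) log Q = 0.80 − (0.0592/2)(-7.047) = 1.009 V.

1.01 V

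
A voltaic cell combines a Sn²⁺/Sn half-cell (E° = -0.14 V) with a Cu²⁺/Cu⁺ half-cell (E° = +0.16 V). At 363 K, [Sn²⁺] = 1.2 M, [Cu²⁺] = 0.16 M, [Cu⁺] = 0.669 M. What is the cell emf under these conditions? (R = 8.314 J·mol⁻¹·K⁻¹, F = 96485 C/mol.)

0.252 V

The Cu²⁺/Cu⁺ couple has the higher reduction potential and acts as the cathode, so E°_cell = +0.16 − (-0.14) = 0.30 V.
Balancing electrons gives n = 2; the reaction quotient is Q = [Sn²⁺]·[Cu⁺]^2/[Cu²⁺]^2 = 21.0.
E = E° − (RT/nF) ln Q = 0.30 − (8.314×363)/(2×96485) × (3.044) = 0.300 − 0.048 = 0.252 V.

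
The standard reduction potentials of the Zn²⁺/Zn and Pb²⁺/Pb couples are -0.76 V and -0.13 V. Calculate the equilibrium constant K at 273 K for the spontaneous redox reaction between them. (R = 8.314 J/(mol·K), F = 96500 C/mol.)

E°_cell = -0.13 − (-0.76) = 0.63 V, with n = 2 electrons transferred.
At equilibrium E = 0, so the Nernst equation gives ln K = nFE°/RT = (2)(96500)(0.63)/((8.314)(273)) = 53.57.
K = e^53.57 = 1.8 × 10^23.

1.8 × 10^23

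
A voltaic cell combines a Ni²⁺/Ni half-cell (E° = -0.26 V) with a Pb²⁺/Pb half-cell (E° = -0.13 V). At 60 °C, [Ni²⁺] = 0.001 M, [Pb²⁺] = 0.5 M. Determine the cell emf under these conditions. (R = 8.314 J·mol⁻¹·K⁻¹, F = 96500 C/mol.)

The Pb²⁺/Pb couple has the higher reduction potential and acts as the cathode, so E°_cell = -0.13 − (-0.26) = 0.13 V.
Balancing electrons gives n = 2; the reaction quotient is Q = [Ni²⁺]/[Pb²⁺] = 0.00200.
E = E° − (RT/nF) ln Q = 0.13 − (8.314×333)/(2×96500) × (-6.215) = 0.130 + 0.089 = 0.219 V.

0.219 V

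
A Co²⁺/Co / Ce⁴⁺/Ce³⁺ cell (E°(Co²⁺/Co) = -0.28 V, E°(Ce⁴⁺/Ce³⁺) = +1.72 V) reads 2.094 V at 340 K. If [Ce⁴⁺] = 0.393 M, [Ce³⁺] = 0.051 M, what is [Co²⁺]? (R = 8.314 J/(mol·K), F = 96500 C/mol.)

0.097 M

From the Nernst equation, ln Q = nF(E° − E)/RT = 2×96500×(2.00 − 2.094)/(8.314×340) = -6.418, so Q = 0.00163.
With Q = [Co²⁺]·[Ce³⁺]^2/[Ce⁴⁺]^2 and the known concentrations, [Co²⁺] in the numerator gives [Co²⁺] = 0.097 M.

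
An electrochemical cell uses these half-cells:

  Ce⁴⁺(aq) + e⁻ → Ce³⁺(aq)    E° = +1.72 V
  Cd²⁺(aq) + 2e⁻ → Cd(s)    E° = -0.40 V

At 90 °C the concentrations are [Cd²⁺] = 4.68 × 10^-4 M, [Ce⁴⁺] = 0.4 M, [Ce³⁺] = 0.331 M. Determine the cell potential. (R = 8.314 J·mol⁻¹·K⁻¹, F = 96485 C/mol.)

2.25 V

The Ce⁴⁺/Ce³⁺ couple has the higher reduction potential and acts as the cathode, so E°_cell = +1.72 − (-0.40) = 2.12 V.
Balancing electrons gives n = 2; the reaction quotient is Q = [Cd²⁺]·[Ce³⁺]^2/[Ce⁴⁺]^2 = 3.2 × 10^-4.
E = E° − (RT/nF) ln Q = 2.12 − (8.314×363)/(2×96485) × (-8.046) = 2.120 + 0.126 = 2.246 V.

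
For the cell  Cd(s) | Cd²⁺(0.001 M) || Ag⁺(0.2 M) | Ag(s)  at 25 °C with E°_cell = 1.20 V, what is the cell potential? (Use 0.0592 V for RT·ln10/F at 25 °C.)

Balancing electrons gives n = 2; the reaction quotient is Q = [Cd²⁺]/[Ag⁺]^2 = 0.0250.
At 25 °C, E = E° − (0.0592/n) log Q = 1.20 − (0.0592/2)(-1.602) = 1.200 + 0.047 = 1.247 V.

1.25 V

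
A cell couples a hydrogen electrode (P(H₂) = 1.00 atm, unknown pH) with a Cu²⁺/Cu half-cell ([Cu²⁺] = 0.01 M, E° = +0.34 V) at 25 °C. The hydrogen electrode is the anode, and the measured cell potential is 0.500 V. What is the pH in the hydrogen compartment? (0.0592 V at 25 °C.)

E°_cell = 0.34 V and n = 2.
log Q = n(E° − E)/0.0592 = 2×(0.34 − 0.500)/0.0592 = -5.405.
With Q = [H⁺]^2 / ([Cu²⁺]·P(H₂)), solving for [H⁺] gives log[H⁺] = -3.703, so pH = 3.70.

pH = 3.70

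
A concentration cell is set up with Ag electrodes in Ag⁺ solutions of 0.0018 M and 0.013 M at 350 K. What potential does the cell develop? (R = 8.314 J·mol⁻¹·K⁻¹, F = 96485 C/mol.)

0.060 V

Both half-cells are Ag⁺/Ag, so E°_cell = 0. The concentrated side is the cathode; the cell reaction moves Ag⁺ from high to low concentration with n = 1.
Q = [Ag⁺]_dilute/[Ag⁺]_conc = 0.0018/0.013 = 0.138.
E = 0 − (RT/nF) ln Q = −((8.314×350)/(1×96485))(-1.977) = 0.0596 V.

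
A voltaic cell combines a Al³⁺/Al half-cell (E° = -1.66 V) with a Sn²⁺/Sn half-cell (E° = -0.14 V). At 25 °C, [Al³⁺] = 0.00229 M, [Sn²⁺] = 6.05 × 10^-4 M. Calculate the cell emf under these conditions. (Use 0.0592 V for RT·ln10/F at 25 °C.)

The Sn²⁺/Sn couple has the higher reduction potential and acts as the cathode, so E°_cell = -0.14 − (-1.66) = 1.52 V.
Balancing electrons gives n = 6; the reaction quotient is Q = [Al³⁺]^2/[Sn²⁺]^3 = 2.37 × 10^4.
At 25 °C, E = E° − (0.0592/n) log Q = 1.52 − (0.0592/6)(4.374) = 1.520 − 0.043 = 1.477 V.

1.48 V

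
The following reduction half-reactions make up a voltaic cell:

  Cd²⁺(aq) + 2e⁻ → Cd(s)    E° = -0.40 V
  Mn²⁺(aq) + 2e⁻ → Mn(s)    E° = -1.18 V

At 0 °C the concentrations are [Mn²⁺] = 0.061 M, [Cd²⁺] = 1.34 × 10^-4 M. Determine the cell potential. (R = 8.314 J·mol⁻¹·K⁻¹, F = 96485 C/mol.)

0.708 V

The Cd²⁺/Cd couple has the higher reduction potential and acts as the cathode, so E°_cell = -0.40 − (-1.18) = 0.78 V.
Balancing electrons gives n = 2; the reaction quotient is Q = [Mn²⁺]/[Cd²⁺] = 455.
E = E° − (RT/nF) ln Q = 0.78 − (8.314×273)/(2×96485) × (6.121) = 0.780 − 0.072 = 0.708 V.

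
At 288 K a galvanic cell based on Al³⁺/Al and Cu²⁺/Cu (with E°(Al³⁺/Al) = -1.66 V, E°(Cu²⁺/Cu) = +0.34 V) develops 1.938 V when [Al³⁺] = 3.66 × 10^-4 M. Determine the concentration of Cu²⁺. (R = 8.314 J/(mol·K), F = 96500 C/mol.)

3.5 × 10^-5 M

From the Nernst equation, ln Q = nF(E° − E)/RT = 6×96500×(2.00 − 1.938)/(8.314×288) = 14.992, so Q = 3.24 × 10^6.
With Q = [Al³⁺]^2/[Cu²⁺]^3 and the known concentrations, [Cu²⁺]^3 in the denominator gives [Cu²⁺] = 3.5 × 10^-5 M.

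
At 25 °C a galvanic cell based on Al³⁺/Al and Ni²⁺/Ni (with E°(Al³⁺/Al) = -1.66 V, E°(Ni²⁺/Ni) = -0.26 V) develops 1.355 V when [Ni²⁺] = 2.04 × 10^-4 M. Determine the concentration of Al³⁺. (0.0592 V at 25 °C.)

From the Nernst equation, log Q = n(E° − E)/0.0592 = 6(1.40 − 1.355)/0.0592 = 4.561, so Q = 3.64 × 10^4.
With Q = [Al³⁺]^2/[Ni²⁺]^3 and the known concentrations, [Al³⁺]^2 in the numerator gives [Al³⁺] = 5.6 × 10^-4 M.

5.6 × 10^-4 M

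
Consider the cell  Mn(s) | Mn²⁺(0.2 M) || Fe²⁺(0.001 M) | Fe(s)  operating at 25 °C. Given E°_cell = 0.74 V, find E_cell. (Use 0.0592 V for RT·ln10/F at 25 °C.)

Balancing electrons gives n = 2; the reaction quotient is Q = [Mn²⁺]/[Fe²⁺] = 200.
At 25 °C, E = E° − (0.0592/n) log Q = 0.74 − (0.0592/2)(2.301) = 0.740 − 0.068 = 0.672 V.

0.672 V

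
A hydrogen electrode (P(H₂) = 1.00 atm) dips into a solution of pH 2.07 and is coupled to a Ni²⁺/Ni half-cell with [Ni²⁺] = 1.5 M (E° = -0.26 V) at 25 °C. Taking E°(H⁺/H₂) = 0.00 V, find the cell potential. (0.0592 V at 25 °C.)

0.13 V

The hydrogen couple is the cathode, so E°_cell = 0.26 V; n = 2.
[H⁺] = 10^(−2.07) = 0.0085 M, and Q = [Ni²⁺]·P(H₂) / [H⁺]^2 = 2.07 × 10^4.
E = E° − (0.0592/2) log Q = 0.26 − (0.0592/2)(4.316) = 0.132 V.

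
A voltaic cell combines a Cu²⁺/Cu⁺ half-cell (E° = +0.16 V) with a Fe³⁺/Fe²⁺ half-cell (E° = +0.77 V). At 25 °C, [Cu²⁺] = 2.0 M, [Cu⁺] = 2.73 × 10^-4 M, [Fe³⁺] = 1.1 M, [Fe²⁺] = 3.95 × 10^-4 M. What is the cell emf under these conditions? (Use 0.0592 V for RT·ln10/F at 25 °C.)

0.585 V

The Fe³⁺/Fe²⁺ couple has the higher reduction potential and acts as the cathode, so E°_cell = +0.77 − (+0.16) = 0.61 V.
Balancing electrons gives n = 1; the reaction quotient is Q = [Cu²⁺]·[Fe²⁺]/([Cu⁺]·[Fe³⁺]) = 2.63.
At 25 °C, E = E° − (0.0592/n) log Q = 0.61 − (0.0592/1)(0.420) = 0.610 − 0.025 = 0.585 V.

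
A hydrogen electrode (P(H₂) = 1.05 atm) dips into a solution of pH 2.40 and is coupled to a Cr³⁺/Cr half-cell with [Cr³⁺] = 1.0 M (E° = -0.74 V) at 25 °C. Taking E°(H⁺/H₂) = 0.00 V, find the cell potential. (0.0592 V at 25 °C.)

0.60 V

The hydrogen couple is the cathode, so E°_cell = 0.74 V; n = 6.
[H⁺] = 10^(−2.40) = 0.0040 M, and Q = [Cr³⁺]^2·P(H₂)^3 / [H⁺]^6 = 2.91 × 10^14.
E = E° − (0.0592/6) log Q = 0.74 − (0.0592/6)(14.464) = 0.597 V.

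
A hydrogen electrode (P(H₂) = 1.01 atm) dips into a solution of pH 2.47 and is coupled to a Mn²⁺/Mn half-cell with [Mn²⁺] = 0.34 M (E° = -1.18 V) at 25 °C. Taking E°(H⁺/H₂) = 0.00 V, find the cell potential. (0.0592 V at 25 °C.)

The hydrogen couple is the cathode, so E°_cell = 1.18 V; n = 2.
[H⁺] = 10^(−2.47) = 0.0034 M, and Q = [Mn²⁺]·P(H₂) / [H⁺]^2 = 2.99 × 10^4.
E = E° − (0.0592/2) log Q = 1.18 − (0.0592/2)(4.476) = 1.048 V.

1.05 V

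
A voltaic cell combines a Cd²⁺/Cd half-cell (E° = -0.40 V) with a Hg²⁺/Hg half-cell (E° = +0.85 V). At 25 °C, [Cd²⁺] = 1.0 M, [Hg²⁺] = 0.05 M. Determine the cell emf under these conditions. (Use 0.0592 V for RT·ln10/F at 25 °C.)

The Hg²⁺/Hg couple has the higher reduction potential and acts as the cathode, so E°_cell = +0.85 − (-0.40) = 1.25 V.
Balancing electrons gives n = 2; the reaction quotient is Q = [Cd²⁺]/[Hg²⁺] = 20.0.
At 25 °C, E = E° − (0.0592/n) log Q = 1.25 − (0.0592/2)(1.301) = 1.250 − 0.039 = 1.211 V.

1.21 V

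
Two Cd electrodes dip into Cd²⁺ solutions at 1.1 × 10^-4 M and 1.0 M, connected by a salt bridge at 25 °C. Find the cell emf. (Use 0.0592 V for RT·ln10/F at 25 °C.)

0.12 V

Both half-cells are Cd²⁺/Cd, so E°_cell = 0. The concentrated side is the cathode; the cell reaction moves Cd²⁺ from high to low concentration with n = 2.
Q = [Cd²⁺]_dilute/[Cd²⁺]_conc = 1.1 × 10^-4/1.0 = 1.1 × 10^-4.
E = 0 − (0.0592/2) log Q = −(0.0592/2)(-3.959) = 0.1172 V.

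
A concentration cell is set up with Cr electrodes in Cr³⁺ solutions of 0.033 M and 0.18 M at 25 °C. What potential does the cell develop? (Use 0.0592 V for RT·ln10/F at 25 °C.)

Both half-cells are Cr³⁺/Cr, so E°_cell = 0. The concentrated side is the cathode; the cell reaction moves Cr³⁺ from high to low concentration with n = 3.
Q = [Cr³⁺]_dilute/[Cr³⁺]_conc = 0.033/0.18 = 0.183.
E = 0 − (0.0592/3) log Q = −(0.0592/3)(-0.737) = 0.0145 V.

0.015 V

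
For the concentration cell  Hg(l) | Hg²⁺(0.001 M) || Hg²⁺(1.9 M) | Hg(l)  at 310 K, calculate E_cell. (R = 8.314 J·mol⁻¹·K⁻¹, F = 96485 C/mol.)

0.10 V

Both half-cells are Hg²⁺/Hg, so E°_cell = 0. The concentrated side is the cathode; the cell reaction moves Hg²⁺ from high to low concentration with n = 2.
Q = [Hg²⁺]_dilute/[Hg²⁺]_conc = 0.001/1.9 = 5.26 × 10^-4.
E = 0 − (RT/nF) ln Q = −((8.314×310)/(2×96485))(-7.550) = 0.1008 V.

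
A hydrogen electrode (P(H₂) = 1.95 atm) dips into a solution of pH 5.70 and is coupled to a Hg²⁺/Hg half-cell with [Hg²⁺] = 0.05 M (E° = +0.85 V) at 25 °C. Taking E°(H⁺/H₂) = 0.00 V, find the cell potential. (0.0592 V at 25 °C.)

The Hg²⁺/Hg couple is the cathode, so E°_cell = 0.85 V; n = 2.
[H⁺] = 10^(−5.70) = 2 × 10^-6 M, and Q = [H⁺]^2 / ([Hg²⁺]·P(H₂)) = 4.08 × 10^-11.
E = E° − (0.0592/2) log Q = 0.85 − (0.0592/2)(-10.389) = 1.158 V.

1.16 V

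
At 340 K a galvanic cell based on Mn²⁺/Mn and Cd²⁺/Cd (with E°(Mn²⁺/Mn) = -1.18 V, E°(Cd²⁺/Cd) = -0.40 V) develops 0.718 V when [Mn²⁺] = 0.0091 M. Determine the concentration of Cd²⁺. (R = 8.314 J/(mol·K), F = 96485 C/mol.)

1.3 × 10^-4 M

From the Nernst equation, ln Q = nF(E° − E)/RT = 2×96485×(0.78 − 0.718)/(8.314×340) = 4.232, so Q = 68.9.
With Q = [Mn²⁺]/[Cd²⁺] and the known concentrations, [Cd²⁺] in the denominator gives [Cd²⁺] = 1.3 × 10^-4 M.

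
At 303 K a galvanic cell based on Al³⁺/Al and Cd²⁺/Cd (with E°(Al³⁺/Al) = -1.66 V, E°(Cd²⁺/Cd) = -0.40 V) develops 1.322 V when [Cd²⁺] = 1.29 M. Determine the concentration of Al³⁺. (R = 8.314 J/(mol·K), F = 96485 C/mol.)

0.0012 M

From the Nernst equation, ln Q = nF(E° − E)/RT = 6×96485×(1.26 − 1.322)/(8.314×303) = -14.248, so Q = 6.49 × 10^-7.
With Q = [Al³⁺]^2/[Cd²⁺]^3 and the known concentrations, [Al³⁺]^2 in the numerator gives [Al³⁺] = 0.0012 M.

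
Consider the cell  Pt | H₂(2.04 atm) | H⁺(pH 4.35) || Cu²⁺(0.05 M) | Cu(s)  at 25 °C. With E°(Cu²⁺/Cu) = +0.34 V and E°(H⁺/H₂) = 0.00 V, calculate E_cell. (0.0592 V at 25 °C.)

0.57 V

The Cu²⁺/Cu couple is the cathode, so E°_cell = 0.34 V; n = 2.
[H⁺] = 10^(−4.35) = 4.5 × 10^-5 M, and Q = [H⁺]^2 / ([Cu²⁺]·P(H₂)) = 1.96 × 10^-8.
E = E° − (0.0592/2) log Q = 0.34 − (0.0592/2)(-7.709) = 0.568 V.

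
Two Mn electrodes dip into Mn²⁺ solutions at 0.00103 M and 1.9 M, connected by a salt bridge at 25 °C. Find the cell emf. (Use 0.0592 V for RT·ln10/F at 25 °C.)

Both half-cells are Mn²⁺/Mn, so E°_cell = 0. The concentrated side is the cathode; the cell reaction moves Mn²⁺ from high to low concentration with n = 2.
Q = [Mn²⁺]_dilute/[Mn²⁺]_conc = 0.00103/1.9 = 5.42 × 10^-4.
E = 0 − (0.0592/2) log Q = −(0.0592/2)(-3.266) = 0.0967 V.

0.097 V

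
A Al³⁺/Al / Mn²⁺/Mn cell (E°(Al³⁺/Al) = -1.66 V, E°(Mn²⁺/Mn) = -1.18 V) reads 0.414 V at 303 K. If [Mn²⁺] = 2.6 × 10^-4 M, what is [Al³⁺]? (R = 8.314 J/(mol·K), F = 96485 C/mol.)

0.0082 M

From the Nernst equation, ln Q = nF(E° − E)/RT = 6×96485×(0.48 − 0.414)/(8.314×303) = 15.167, so Q = 3.86 × 10^6.
With Q = [Al³⁺]^2/[Mn²⁺]^3 and the known concentrations, [Al³⁺]^2 in the numerator gives [Al³⁺] = 0.0082 M.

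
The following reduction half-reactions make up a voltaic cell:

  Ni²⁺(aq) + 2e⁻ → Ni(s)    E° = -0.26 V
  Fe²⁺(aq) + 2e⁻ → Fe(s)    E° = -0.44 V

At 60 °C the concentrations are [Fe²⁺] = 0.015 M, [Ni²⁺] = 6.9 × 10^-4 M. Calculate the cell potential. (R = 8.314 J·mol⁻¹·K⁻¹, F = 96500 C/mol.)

0.136 V

The Ni²⁺/Ni couple has the higher reduction potential and acts as the cathode, so E°_cell = -0.26 − (-0.44) = 0.18 V.
Balancing electrons gives n = 2; the reaction quotient is Q = [Fe²⁺]/[Ni²⁺] = 21.7.
E = E° − (RT/nF) ln Q = 0.18 − (8.314×333)/(2×96500) × (3.079) = 0.180 − 0.044 = 0.136 V.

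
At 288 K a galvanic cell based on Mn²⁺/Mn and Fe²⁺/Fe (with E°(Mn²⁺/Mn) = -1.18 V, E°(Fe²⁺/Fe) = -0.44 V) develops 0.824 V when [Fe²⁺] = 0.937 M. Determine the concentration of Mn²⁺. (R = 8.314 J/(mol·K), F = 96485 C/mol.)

From the Nernst equation, ln Q = nF(E° − E)/RT = 2×96485×(0.74 − 0.824)/(8.314×288) = -6.770, so Q = 0.00115.
With Q = [Mn²⁺]/[Fe²⁺] and the known concentrations, [Mn²⁺] in the numerator gives [Mn²⁺] = 0.0011 M.

0.0011 M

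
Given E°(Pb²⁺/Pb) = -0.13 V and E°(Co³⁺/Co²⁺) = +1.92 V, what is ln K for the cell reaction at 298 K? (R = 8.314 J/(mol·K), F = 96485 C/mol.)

E°_cell = +1.92 − (-0.13) = 2.05 V, with n = 2 electrons transferred.
At equilibrium E = 0, so the Nernst equation gives ln K = nFE°/RT = (2)(96485)(2.05)/((8.314)(298)) = 159.67.

ln K = 159.7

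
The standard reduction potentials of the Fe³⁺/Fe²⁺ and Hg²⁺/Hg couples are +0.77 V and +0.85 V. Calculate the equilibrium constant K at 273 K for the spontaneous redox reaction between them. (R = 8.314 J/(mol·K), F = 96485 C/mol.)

E°_cell = +0.85 − (+0.77) = 0.08 V, with n = 2 electrons transferred.
At equilibrium E = 0, so the Nernst equation gives ln K = nFE°/RT = (2)(96485)(0.08)/((8.314)(273)) = 6.80.
K = e^6.80 = 900.

900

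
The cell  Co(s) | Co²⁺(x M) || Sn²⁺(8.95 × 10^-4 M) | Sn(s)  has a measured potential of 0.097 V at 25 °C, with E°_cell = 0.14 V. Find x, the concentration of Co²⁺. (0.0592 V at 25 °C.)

From the Nernst equation, log Q = n(E° − E)/0.0592 = 2(0.14 − 0.097)/0.0592 = 1.453, so Q = 28.4.
With Q = [Co²⁺]/[Sn²⁺] and the known concentrations, [Co²⁺] in the numerator gives [Co²⁺] = 0.025 M.

0.025 M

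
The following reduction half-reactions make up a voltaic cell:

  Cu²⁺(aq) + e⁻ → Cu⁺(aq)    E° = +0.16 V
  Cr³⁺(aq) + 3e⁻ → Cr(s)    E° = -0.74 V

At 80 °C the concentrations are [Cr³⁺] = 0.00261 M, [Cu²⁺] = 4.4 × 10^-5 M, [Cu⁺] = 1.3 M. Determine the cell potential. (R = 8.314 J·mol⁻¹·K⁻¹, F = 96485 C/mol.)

0.647 V

The Cu²⁺/Cu⁺ couple has the higher reduction potential and acts as the cathode, so E°_cell = +0.16 − (-0.74) = 0.90 V.
Balancing electrons gives n = 3; the reaction quotient is Q = [Cr³⁺]·[Cu⁺]^3/[Cu²⁺]^3 = 6.73 × 10^10.
E = E° − (RT/nF) ln Q = 0.90 − (8.314×353)/(3×96485) × (24.933) = 0.900 − 0.253 = 0.647 V.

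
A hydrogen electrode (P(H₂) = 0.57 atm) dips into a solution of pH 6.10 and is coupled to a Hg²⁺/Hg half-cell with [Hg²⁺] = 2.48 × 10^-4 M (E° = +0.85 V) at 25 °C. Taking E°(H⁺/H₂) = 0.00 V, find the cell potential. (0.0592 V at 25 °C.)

1.10 V

The Hg²⁺/Hg couple is the cathode, so E°_cell = 0.85 V; n = 2.
[H⁺] = 10^(−6.10) = 7.9 × 10^-7 M, and Q = [H⁺]^2 / ([Hg²⁺]·P(H₂)) = 4.46 × 10^-9.
E = E° − (0.0592/2) log Q = 0.85 − (0.0592/2)(-8.350) = 1.097 V.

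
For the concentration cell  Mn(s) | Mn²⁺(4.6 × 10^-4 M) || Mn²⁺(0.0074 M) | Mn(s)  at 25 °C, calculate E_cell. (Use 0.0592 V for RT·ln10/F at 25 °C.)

0.036 V

Both half-cells are Mn²⁺/Mn, so E°_cell = 0. The concentrated side is the cathode; the cell reaction moves Mn²⁺ from high to low concentration with n = 2.
Q = [Mn²⁺]_dilute/[Mn²⁺]_conc = 4.6 × 10^-4/0.0074 = 0.0622.
E = 0 − (0.0592/2) log Q = −(0.0592/2)(-1.206) = 0.0357 V.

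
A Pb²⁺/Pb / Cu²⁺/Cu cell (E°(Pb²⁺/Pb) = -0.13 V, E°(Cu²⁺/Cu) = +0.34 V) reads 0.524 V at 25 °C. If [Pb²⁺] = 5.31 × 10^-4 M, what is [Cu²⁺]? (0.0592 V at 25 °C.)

0.035 M

From the Nernst equation, log Q = n(E° − E)/0.0592 = 2(0.47 − 0.524)/0.0592 = -1.824, so Q = 0.0150.
With Q = [Pb²⁺]/[Cu²⁺] and the known concentrations, [Cu²⁺] in the denominator gives [Cu²⁺] = 0.035 M.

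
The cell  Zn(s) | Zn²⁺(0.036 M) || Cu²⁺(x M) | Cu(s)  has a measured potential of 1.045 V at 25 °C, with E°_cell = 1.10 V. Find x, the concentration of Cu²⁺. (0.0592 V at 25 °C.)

From the Nernst equation, log Q = n(E° − E)/0.0592 = 2(1.10 − 1.045)/0.0592 = 1.858, so Q = 72.1.
With Q = [Zn²⁺]/[Cu²⁺] and the known concentrations, [Cu²⁺] in the denominator gives [Cu²⁺] = 5 × 10^-4 M.

5 × 10^-4 M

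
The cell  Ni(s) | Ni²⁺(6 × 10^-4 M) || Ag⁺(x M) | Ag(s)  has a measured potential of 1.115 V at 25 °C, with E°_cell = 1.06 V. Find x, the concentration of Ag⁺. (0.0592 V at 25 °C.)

0.21 M

From the Nernst equation, log Q = n(E° − E)/0.0592 = 2(1.06 − 1.115)/0.0592 = -1.858, so Q = 0.0139.
With Q = [Ni²⁺]/[Ag⁺]^2 and the known concentrations, [Ag⁺]^2 in the denominator gives [Ag⁺] = 0.21 M.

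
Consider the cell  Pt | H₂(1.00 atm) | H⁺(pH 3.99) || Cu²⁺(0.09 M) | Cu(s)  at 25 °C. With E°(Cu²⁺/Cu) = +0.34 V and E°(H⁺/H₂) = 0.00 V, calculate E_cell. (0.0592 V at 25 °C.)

The Cu²⁺/Cu couple is the cathode, so E°_cell = 0.34 V; n = 2.
[H⁺] = 10^(−3.99) = 1 × 10^-4 M, and Q = [H⁺]^2 / ([Cu²⁺]·P(H₂)) = 1.16 × 10^-7.
E = E° − (0.0592/2) log Q = 0.34 − (0.0592/2)(-6.934) = 0.545 V.

0.55 V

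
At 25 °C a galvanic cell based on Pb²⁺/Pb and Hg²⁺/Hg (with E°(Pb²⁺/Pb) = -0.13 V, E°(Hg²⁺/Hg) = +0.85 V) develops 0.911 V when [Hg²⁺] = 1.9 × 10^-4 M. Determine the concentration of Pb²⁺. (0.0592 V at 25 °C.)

0.041 M

From the Nernst equation, log Q = n(E° − E)/0.0592 = 2(0.98 − 0.911)/0.0592 = 2.331, so Q = 214.
With Q = [Pb²⁺]/[Hg²⁺] and the known concentrations, [Pb²⁺] in the numerator gives [Pb²⁺] = 0.041 M.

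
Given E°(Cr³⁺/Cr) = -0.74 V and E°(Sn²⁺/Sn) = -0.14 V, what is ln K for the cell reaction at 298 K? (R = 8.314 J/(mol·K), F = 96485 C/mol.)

E°_cell = -0.14 − (-0.74) = 0.60 V, with n = 6 electrons transferred.
At equilibrium E = 0, so the Nernst equation gives ln K = nFE°/RT = (6)(96485)(0.60)/((8.314)(298)) = 140.20.

ln K = 140.2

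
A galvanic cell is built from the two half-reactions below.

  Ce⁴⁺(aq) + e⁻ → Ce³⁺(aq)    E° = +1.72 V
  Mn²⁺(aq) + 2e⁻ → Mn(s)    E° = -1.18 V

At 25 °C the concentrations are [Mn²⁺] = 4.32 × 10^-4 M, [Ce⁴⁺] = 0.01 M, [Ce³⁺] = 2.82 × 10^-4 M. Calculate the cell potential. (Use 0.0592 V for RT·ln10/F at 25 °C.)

3.09 V

The Ce⁴⁺/Ce³⁺ couple has the higher reduction potential and acts as the cathode, so E°_cell = +1.72 − (-1.18) = 2.90 V.
Balancing electrons gives n = 2; the reaction quotient is Q = [Mn²⁺]·[Ce³⁺]^2/[Ce⁴⁺]^2 = 3.44 × 10^-7.
At 25 °C, E = E° − (0.0592/n) log Q = 2.90 − (0.0592/2)(-6.464) = 2.900 + 0.191 = 3.091 V.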